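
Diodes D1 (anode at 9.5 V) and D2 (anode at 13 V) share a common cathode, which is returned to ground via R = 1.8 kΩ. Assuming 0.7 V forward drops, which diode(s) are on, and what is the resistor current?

Assume both conduct. Then node N would need to be at both 9.5−0.7 = 8.8 V and 13−0.7 = 12.3 V, which is impossible.
Assume only D2 conducts: V_N = 13 − 0.7 = 12.3 V, so I_R = 12.3/1.8 = 6.83 mA.
Check D1: its anode-to-cathode voltage is 9.5 − 12.3 = -2.8 V < 0.7 V, so it is off. The assumption is consistent.

Only D2 conducts; I_R ≈ 6.8 mA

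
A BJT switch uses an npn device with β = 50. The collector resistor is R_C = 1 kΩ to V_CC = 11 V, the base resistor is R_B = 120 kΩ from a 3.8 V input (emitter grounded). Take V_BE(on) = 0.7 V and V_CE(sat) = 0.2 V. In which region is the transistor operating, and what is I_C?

active; I_C ≈ 1.3 mA

Assume active. Base-emitter loop: I_B = (V_BB − V_BE)/R_B = (3.8 − 0.7)/120 = 0.0258 mA.
I_C = β·I_B = 50×0.0258 = 1.29 mA.
V_CE = V_CC − I_C·R_C = 11 − 1.29×1 = 9.71 V > V_CE(sat), so the active-region assumption holds.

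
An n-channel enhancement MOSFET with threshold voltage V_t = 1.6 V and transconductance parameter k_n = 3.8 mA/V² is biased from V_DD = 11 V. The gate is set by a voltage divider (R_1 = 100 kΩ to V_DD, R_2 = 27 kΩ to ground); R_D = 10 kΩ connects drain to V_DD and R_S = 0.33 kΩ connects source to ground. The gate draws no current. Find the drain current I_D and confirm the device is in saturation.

V_G = V_DD·R_2/(R_1+R_2) = 11×27/127 = 2.34 V.
Assume saturation: I_D = (k_n/2)(V_GS − V_t)² with V_GS = V_G − I_D·R_S = 2.34 − 0.33·I_D.
Substituting gives 0.207·I_D² − 1.93·I_D + 1.04 = 0, with roots I_D = 0.573 or 8.74 mA.
The root I_D = 8.74 mA gives V_GS = -0.544 V ≤ V_t, so take I_D = 0.573 mA.
Then V_GS = 2.15 V and V_DS = V_DD − I_D(R_D+R_S) = 11 − 0.573×10.3 = 5.08 V.
Saturation requires V_DS ≥ V_GS − V_t = 0.549 V; 5.08 ≥ 0.549 ✓.

I_D ≈ 0.57 mA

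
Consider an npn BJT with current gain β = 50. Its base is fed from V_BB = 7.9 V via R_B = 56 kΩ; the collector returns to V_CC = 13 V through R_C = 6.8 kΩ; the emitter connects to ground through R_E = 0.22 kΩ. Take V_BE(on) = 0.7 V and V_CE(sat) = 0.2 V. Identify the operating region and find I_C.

saturation; I_C ≈ 1.8 mA

Assume active: I_B = (7.9 − 0.7)/(56 + 51×0.22) = 0.107 mA, I_C = β·I_B = 5.36 mA.
Then V_CE = 13 − 5.36×6.8 − 5.46×0.22 = -24.6 V < 0.2 V — the active assumption fails.
Re-solve with V_CE = 0.2 V. KCL at the emitter: V_E/R_E = (V_BB−0.7−V_E)/R_B + (V_CC−0.2−V_E)/R_C, giving V_E = 0.427 V.
I_C = (V_CC − 0.2 − V_E)/R_C = (12.8 − 0.427)/6.8 = 1.82 mA.
Check: I_B = (7.2 − 0.427)/56 = 0.121 mA, and β·I_B = 6.05 mA > I_C, confirming saturation.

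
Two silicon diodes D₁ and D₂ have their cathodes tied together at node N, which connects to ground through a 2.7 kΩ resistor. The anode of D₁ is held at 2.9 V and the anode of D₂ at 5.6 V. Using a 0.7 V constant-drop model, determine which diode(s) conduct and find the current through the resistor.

Only D₂ conducts; I_R ≈ 1.8 mA

Assume both conduct. Then node N would need to be at both 2.9−0.7 = 2.2 V and 5.6−0.7 = 4.9 V, which is impossible.
Assume only D₂ conducts: V_N = 5.6 − 0.7 = 4.9 V, so I_R = 4.9/2.7 = 1.81 mA.
Check D₁: its anode-to-cathode voltage is 2.9 − 4.9 = -2 V < 0.7 V, so it is off. The assumption is consistent.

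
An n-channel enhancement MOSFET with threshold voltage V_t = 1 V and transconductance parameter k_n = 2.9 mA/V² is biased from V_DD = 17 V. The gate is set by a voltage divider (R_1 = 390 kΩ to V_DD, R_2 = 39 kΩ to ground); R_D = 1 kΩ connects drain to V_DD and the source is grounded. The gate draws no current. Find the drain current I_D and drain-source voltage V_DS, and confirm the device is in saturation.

I_D ≈ 0.43 mA, V_DS ≈ 17 V

V_G = V_DD·R_2/(R_1+R_2) = 17×39/429 = 1.55 V. With the source grounded, V_GS = V_G = 1.55 V.
Assume saturation: I_D = (k_n/2)(V_GS − V_t)² = (2.9/2)×(1.55 − 1)² = 1.45×0.545² = 0.431 mA.
V_DS = V_DD − I_D·R_D = 17 − 0.431×1 = 16.6 V.
Saturation requires V_DS ≥ V_GS − V_t = 0.545 V; 16.6 ≥ 0.545 ✓.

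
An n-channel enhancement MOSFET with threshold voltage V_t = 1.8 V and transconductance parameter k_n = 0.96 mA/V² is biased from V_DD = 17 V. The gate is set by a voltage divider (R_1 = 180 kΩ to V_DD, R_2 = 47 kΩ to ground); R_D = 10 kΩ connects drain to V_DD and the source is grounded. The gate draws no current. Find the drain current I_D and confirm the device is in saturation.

V_G = V_DD·R_2/(R_1+R_2) = 17×47/227 = 3.52 V. With the source grounded, V_GS = V_G = 3.52 V.
Assume saturation: I_D = (k_n/2)(V_GS − V_t)² = (0.96/2)×(3.52 − 1.8)² = 0.48×1.72² = 1.42 mA.
V_DS = V_DD − I_D·R_D = 17 − 1.42×10 = 2.8 V.
Saturation requires V_DS ≥ V_GS − V_t = 1.72 V; 2.8 ≥ 1.72 ✓.

I_D ≈ 1.4 mA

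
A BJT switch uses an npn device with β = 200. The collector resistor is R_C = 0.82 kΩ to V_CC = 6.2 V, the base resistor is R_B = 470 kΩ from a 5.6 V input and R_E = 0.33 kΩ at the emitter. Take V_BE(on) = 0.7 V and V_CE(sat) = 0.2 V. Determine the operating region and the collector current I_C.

Assume active. Base-emitter loop: I_B = (V_BB − V_BE)/(R_B + (β+1)R_E) = (5.6 − 0.7)/(470 + 201×0.33) = 0.00914 mA.
I_C = β·I_B = 200×0.00914 = 1.83 mA.
V_CE = V_CC − I_C·R_C − I_E·R_E = 6.2 − 1.83×0.82 − 1.84×0.33 = 4.1 V > V_CE(sat), so the active-region assumption holds.

active; I_C ≈ 1.8 mA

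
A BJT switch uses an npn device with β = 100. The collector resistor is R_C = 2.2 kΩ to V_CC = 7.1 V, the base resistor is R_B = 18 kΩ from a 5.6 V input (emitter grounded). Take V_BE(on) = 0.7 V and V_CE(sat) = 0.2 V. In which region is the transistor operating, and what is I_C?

Assume active: I_B = (5.6 − 0.7)/18 = 0.272 mA, giving I_C = β·I_B = 27.2 mA.
But then V_CE = 7.1 − 27.2×2.2 = -52.8 V < V_CE(sat) = 0.2 V — impossible in the active region.
So the transistor is saturated. With V_CE = 0.2 V, I_C = (V_CC − 0.2)/R_C = 6.9/2.2 = 3.14 mA.
Check: β·I_B = 27.2 mA > I_C = 3.14 mA, confirming saturation.

saturation; I_C ≈ 3.1 mA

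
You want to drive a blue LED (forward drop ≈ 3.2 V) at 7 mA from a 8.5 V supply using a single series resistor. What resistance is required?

R ≈ 0.76 kΩ

The resistor drops V_S − V_D = 8.5 − 3.2 = 5.3 V at 7 mA.
R = 5.3 V / 7 mA = 0.757 kΩ.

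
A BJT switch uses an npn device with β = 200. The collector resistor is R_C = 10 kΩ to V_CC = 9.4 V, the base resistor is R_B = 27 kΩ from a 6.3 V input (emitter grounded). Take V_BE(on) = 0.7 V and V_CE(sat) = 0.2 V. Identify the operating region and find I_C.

Assume active: I_B = (6.3 − 0.7)/27 = 0.207 mA, giving I_C = β·I_B = 41.5 mA.
But then V_CE = 9.4 − 41.5×10 = -405 V < V_CE(sat) = 0.2 V — impossible in the active region.
So the transistor is saturated. With V_CE = 0.2 V, I_C = (V_CC − 0.2)/R_C = 9.2/10 = 0.92 mA.
Check: β·I_B = 41.5 mA > I_C = 0.92 mA, confirming saturation.

saturation; I_C ≈ 0.92 mA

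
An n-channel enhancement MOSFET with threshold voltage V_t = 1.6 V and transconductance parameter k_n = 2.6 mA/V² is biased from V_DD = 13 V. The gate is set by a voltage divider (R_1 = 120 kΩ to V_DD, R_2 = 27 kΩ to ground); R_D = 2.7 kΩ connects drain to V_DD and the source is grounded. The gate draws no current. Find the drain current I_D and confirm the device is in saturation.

I_D ≈ 0.81 mA

V_G = V_DD·R_2/(R_1+R_2) = 13×27/147 = 2.39 V. With the source grounded, V_GS = V_G = 2.39 V.
Assume saturation: I_D = (k_n/2)(V_GS − V_t)² = (2.6/2)×(2.39 − 1.6)² = 1.3×0.788² = 0.807 mA.
V_DS = V_DD − I_D·R_D = 13 − 0.807×2.7 = 10.8 V.
Saturation requires V_DS ≥ V_GS − V_t = 0.788 V; 10.8 ≥ 0.788 ✓.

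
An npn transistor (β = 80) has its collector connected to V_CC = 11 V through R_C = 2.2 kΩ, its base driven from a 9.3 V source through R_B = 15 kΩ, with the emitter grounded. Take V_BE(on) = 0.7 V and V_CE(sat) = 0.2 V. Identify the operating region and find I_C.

Assume active: I_B = (9.3 − 0.7)/15 = 0.573 mA, giving I_C = β·I_B = 45.9 mA.
But then V_CE = 11 − 45.9×2.2 = -89.9 V < V_CE(sat) = 0.2 V — impossible in the active region.
So the transistor is saturated. With V_CE = 0.2 V, I_C = (V_CC − 0.2)/R_C = 10.8/2.2 = 4.91 mA.
Check: β·I_B = 45.9 mA > I_C = 4.91 mA, confirming saturation.

saturation; I_C ≈ 4.9 mA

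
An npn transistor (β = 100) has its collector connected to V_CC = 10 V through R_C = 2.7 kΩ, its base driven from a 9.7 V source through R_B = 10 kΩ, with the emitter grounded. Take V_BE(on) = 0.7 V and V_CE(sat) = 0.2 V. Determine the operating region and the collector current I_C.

Assume active: I_B = (9.7 − 0.7)/10 = 0.9 mA, giving I_C = β·I_B = 90 mA.
But then V_CE = 10 − 90×2.7 = -233 V < V_CE(sat) = 0.2 V — impossible in the active region.
So the transistor is saturated. With V_CE = 0.2 V, I_C = (V_CC − 0.2)/R_C = 9.8/2.7 = 3.63 mA.
Check: β·I_B = 90 mA > I_C = 3.63 mA, confirming saturation.

saturation; I_C ≈ 3.6 mA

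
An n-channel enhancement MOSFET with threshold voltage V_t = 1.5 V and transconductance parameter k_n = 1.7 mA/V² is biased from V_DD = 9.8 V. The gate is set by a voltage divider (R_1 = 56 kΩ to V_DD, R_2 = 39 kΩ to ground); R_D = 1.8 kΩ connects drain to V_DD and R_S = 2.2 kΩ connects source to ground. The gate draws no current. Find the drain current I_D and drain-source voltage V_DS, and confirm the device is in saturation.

V_G = V_DD·R_2/(R_1+R_2) = 9.8×39/95 = 4.02 V.
Assume saturation: I_D = (k_n/2)(V_GS − V_t)² with V_GS = V_G − I_D·R_S = 4.02 − 2.2·I_D.
Substituting gives 4.11·I_D² − 10.4·I_D + 5.41 = 0, with roots I_D = 0.727 or 1.81 mA.
The root I_D = 1.81 mA gives V_GS = 0.0407 V ≤ V_t, so take I_D = 0.727 mA.
Then V_GS = 2.42 V and V_DS = V_DD − I_D(R_D+R_S) = 9.8 − 0.727×4 = 6.89 V.
Saturation requires V_DS ≥ V_GS − V_t = 0.925 V; 6.89 ≥ 0.925 ✓.

I_D ≈ 0.73 mA, V_DS ≈ 6.9 V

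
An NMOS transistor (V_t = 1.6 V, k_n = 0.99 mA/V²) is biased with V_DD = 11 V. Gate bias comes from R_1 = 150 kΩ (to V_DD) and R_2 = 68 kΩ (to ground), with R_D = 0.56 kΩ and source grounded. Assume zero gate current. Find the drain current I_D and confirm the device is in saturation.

V_G = V_DD·R_2/(R_1+R_2) = 11×68/218 = 3.43 V. With the source grounded, V_GS = V_G = 3.43 V.
Assume saturation: I_D = (k_n/2)(V_GS − V_t)² = (0.99/2)×(3.43 − 1.6)² = 0.495×1.83² = 1.66 mA.
V_DS = V_DD − I_D·R_D = 11 − 1.66×0.56 = 10.1 V.
Saturation requires V_DS ≥ V_GS − V_t = 1.83 V; 10.1 ≥ 1.83 ✓.

I_D ≈ 1.7 mA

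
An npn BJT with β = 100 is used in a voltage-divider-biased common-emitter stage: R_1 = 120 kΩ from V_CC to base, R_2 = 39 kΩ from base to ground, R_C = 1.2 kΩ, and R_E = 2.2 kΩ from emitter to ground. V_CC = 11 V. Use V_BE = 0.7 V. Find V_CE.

Thevenize the base divider: V_Th = V_CC·R_2/(R_1+R_2) = 11×39/159 = 2.7 V, R_Th = R_1‖R_2 = 29.4 kΩ.
Base-emitter loop: V_Th = I_B·R_Th + V_BE + (β+1)I_B·R_E, so I_B = (2.7 − 0.7) / (29.4 + 101×2.2) = 0.00794 mA.
I_C = β·I_B = 100×0.00794 = 0.794 mA, and I_E = (β+1)I_B = 0.802 mA.
V_CE = V_CC − I_C·R_C − I_E·R_E = 11 − 0.794×1.2 − 0.802×2.2 = 8.28 V.
V_CE = 8.28 V > 0.2 V confirms active-region operation.

V_CE ≈ 8.3 V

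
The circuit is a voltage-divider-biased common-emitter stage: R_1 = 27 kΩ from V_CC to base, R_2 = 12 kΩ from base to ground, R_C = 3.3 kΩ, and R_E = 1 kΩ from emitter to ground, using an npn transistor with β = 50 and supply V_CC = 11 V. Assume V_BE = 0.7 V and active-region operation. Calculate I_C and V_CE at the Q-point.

I_C ≈ 2.3 mA, V_CE ≈ 1.2 V

Thevenize the base divider: V_Th = V_CC·R_2/(R_1+R_2) = 11×12/39 = 3.38 V, R_Th = R_1‖R_2 = 8.31 kΩ.
Base-emitter loop: V_Th = I_B·R_Th + V_BE + (β+1)I_B·R_E, so I_B = (3.38 − 0.7) / (8.31 + 51×1) = 0.0453 mA.
I_C = β·I_B = 50×0.0453 = 2.26 mA, and I_E = (β+1)I_B = 2.31 mA.
V_CE = V_CC − I_C·R_C − I_E·R_E = 11 − 2.26×3.3 − 2.31×1 = 1.22 V.
V_CE = 1.22 V > 0.2 V confirms active-region operation.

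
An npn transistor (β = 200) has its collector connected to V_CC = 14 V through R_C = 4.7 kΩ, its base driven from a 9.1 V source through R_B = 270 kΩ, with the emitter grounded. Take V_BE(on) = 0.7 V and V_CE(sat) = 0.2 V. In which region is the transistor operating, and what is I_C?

Assume active: I_B = (9.1 − 0.7)/270 = 0.0311 mA, giving I_C = β·I_B = 6.22 mA.
But then V_CE = 14 − 6.22×4.7 = -15.2 V < V_CE(sat) = 0.2 V — impossible in the active region.
So the transistor is saturated. With V_CE = 0.2 V, I_C = (V_CC − 0.2)/R_C = 13.8/4.7 = 2.94 mA.
Check: β·I_B = 6.22 mA > I_C = 2.94 mA, confirming saturation.

saturation; I_C ≈ 2.9 mA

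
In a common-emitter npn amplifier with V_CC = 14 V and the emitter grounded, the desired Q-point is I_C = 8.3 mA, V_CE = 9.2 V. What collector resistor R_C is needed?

R_C ≈ 0.58 kΩ

Collector loop: V_CC = I_C·R_C + V_CE.
R_C = (V_CC − V_CE)/I_C = (14 − 9.2)/8.3 = 0.578 kΩ.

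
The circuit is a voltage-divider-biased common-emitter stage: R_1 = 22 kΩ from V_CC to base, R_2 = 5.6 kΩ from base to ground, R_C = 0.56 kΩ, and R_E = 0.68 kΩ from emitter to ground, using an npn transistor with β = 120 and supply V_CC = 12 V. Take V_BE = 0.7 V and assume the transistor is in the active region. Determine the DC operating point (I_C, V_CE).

I_C ≈ 2.4 mA, V_CE ≈ 9 V

Thevenize the base divider: V_Th = V_CC·R_2/(R_1+R_2) = 12×5.6/27.6 = 2.43 V, R_Th = R_1‖R_2 = 4.46 kΩ.
Base-emitter loop: V_Th = I_B·R_Th + V_BE + (β+1)I_B·R_E, so I_B = (2.43 − 0.7) / (4.46 + 121×0.68) = 0.02 mA.
I_C = β·I_B = 120×0.02 = 2.4 mA, and I_E = (β+1)I_B = 2.42 mA.
V_CE = V_CC − I_C·R_C − I_E·R_E = 12 − 2.4×0.56 − 2.42×0.68 = 9.01 V.
V_CE = 9.01 V > 0.2 V confirms active-region operation.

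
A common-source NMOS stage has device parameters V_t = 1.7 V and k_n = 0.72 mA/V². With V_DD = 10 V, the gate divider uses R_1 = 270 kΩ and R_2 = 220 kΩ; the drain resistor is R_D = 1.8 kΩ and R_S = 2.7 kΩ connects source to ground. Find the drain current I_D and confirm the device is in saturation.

I_D ≈ 0.57 mA

V_G = V_DD·R_2/(R_1+R_2) = 10×220/490 = 4.49 V.
Assume saturation: I_D = (k_n/2)(V_GS − V_t)² with V_GS = V_G − I_D·R_S = 4.49 − 2.7·I_D.
Substituting gives 2.62·I_D² − 6.42·I_D + 2.8 = 0, with roots I_D = 0.568 or 1.88 mA.
The root I_D = 1.88 mA gives V_GS = -0.585 V ≤ V_t, so take I_D = 0.568 mA.
Then V_GS = 2.96 V and V_DS = V_DD − I_D(R_D+R_S) = 10 − 0.568×4.5 = 7.44 V.
Saturation requires V_DS ≥ V_GS − V_t = 1.26 V; 7.44 ≥ 1.26 ✓.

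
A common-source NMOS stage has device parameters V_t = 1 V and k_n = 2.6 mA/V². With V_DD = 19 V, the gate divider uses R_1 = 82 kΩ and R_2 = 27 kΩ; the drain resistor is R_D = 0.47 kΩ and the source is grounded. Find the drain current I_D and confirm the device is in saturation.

V_G = V_DD·R_2/(R_1+R_2) = 19×27/109 = 4.71 V. With the source grounded, V_GS = V_G = 4.71 V.
Assume saturation: I_D = (k_n/2)(V_GS − V_t)² = (2.6/2)×(4.71 − 1)² = 1.3×3.71² = 17.9 mA.
V_DS = V_DD − I_D·R_D = 19 − 17.9×0.47 = 10.6 V.
Saturation requires V_DS ≥ V_GS − V_t = 3.71 V; 10.6 ≥ 3.71 ✓.

I_D ≈ 18 mA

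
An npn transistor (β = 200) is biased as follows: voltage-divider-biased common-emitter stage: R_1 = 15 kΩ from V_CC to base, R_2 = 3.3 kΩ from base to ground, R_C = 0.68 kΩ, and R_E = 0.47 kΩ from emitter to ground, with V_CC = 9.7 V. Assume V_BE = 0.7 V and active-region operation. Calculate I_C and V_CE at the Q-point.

I_C ≈ 2.2 mA, V_CE ≈ 7.2 V

Thevenize the base divider: V_Th = V_CC·R_2/(R_1+R_2) = 9.7×3.3/18.3 = 1.75 V, R_Th = R_1‖R_2 = 2.7 kΩ.
Base-emitter loop: V_Th = I_B·R_Th + V_BE + (β+1)I_B·R_E, so I_B = (1.75 − 0.7) / (2.7 + 201×0.47) = 0.0108 mA.
I_C = β·I_B = 200×0.0108 = 2.16 mA, and I_E = (β+1)I_B = 2.17 mA.
V_CE = V_CC − I_C·R_C − I_E·R_E = 9.7 − 2.16×0.68 − 2.17×0.47 = 7.21 V.
V_CE = 7.21 V > 0.2 V confirms active-region operation.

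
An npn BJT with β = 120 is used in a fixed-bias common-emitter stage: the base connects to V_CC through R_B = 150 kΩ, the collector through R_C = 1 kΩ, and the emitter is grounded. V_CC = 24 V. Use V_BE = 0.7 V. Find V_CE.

Base loop: V_CC = I_B·R_B + V_BE, so I_B = (24 − 0.7)/150 kΩ = 0.155 mA.
In the active region I_C = β·I_B = 120 × 0.155 = 18.6 mA.
Collector loop: V_CE = V_CC − I_C·R_C = 24 − 18.6×1 = 5.36 V.
Since V_CE = 5.36 V > V_CE(sat) ≈ 0.2 V, the transistor is in the active region as assumed.

V_CE ≈ 5.4 V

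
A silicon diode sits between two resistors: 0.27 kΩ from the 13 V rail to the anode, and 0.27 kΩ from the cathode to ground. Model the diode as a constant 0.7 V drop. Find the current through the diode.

I ≈ 23 mA

The two resistors are in series with the diode, so KVL gives 13 = I·0.27 + 0.7 + I·0.27.
I = (13 − 0.7) / (0.27 + 0.27) kΩ = 12.3 / 0.54 = 22.8 mA.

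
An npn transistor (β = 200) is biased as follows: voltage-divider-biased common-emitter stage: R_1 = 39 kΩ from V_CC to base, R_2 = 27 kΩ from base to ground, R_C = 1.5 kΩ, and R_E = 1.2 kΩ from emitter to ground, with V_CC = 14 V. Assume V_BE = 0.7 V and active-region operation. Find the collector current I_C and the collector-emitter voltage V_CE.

Thevenize the base divider: V_Th = V_CC·R_2/(R_1+R_2) = 14×27/66 = 5.73 V, R_Th = R_1‖R_2 = 16 kΩ.
Base-emitter loop: V_Th = I_B·R_Th + V_BE + (β+1)I_B·R_E, so I_B = (5.73 − 0.7) / (16 + 201×1.2) = 0.0195 mA.
I_C = β·I_B = 200×0.0195 = 3.91 mA, and I_E = (β+1)I_B = 3.93 mA.
V_CE = V_CC − I_C·R_C − I_E·R_E = 14 − 3.91×1.5 − 3.93×1.2 = 3.42 V.
V_CE = 3.42 V > 0.2 V confirms active-region operation.

I_C ≈ 3.9 mA, V_CE ≈ 3.4 V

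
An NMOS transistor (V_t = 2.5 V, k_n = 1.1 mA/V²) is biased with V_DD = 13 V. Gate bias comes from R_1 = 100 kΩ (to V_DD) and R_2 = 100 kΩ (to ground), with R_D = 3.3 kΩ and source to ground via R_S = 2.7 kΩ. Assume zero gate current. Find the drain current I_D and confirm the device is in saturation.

I_D ≈ 0.99 mA

V_G = V_DD·R_2/(R_1+R_2) = 13×100/200 = 6.5 V.
Assume saturation: I_D = (k_n/2)(V_GS − V_t)² with V_GS = V_G − I_D·R_S = 6.5 − 2.7·I_D.
Substituting gives 4.01·I_D² − 12.9·I_D + 8.8 = 0, with roots I_D = 0.986 or 2.23 mA.
The root I_D = 2.23 mA gives V_GS = 0.488 V ≤ V_t, so take I_D = 0.986 mA.
Then V_GS = 3.84 V and V_DS = V_DD − I_D(R_D+R_S) = 13 − 0.986×6 = 7.09 V.
Saturation requires V_DS ≥ V_GS − V_t = 1.34 V; 7.09 ≥ 1.34 ✓.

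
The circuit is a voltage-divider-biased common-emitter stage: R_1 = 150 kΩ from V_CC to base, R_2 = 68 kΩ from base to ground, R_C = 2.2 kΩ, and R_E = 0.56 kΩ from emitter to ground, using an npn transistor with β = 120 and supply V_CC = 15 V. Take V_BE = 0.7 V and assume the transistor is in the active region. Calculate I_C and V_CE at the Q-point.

I_C ≈ 4.2 mA, V_CE ≈ 3.5 V

Thevenize the base divider: V_Th = V_CC·R_2/(R_1+R_2) = 15×68/218 = 4.68 V, R_Th = R_1‖R_2 = 46.8 kΩ.
Base-emitter loop: V_Th = I_B·R_Th + V_BE + (β+1)I_B·R_E, so I_B = (4.68 − 0.7) / (46.8 + 121×0.56) = 0.0347 mA.
I_C = β·I_B = 120×0.0347 = 4.17 mA, and I_E = (β+1)I_B = 4.2 mA.
V_CE = V_CC − I_C·R_C − I_E·R_E = 15 − 4.17×2.2 − 4.2×0.56 = 3.48 V.
V_CE = 3.48 V > 0.2 V confirms active-region operation.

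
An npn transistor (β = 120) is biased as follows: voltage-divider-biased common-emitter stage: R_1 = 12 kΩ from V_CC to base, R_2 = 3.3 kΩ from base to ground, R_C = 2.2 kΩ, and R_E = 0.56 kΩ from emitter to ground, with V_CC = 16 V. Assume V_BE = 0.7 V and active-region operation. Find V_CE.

Thevenize the base divider: V_Th = V_CC·R_2/(R_1+R_2) = 16×3.3/15.3 = 3.45 V, R_Th = R_1‖R_2 = 2.59 kΩ.
Base-emitter loop: V_Th = I_B·R_Th + V_BE + (β+1)I_B·R_E, so I_B = (3.45 − 0.7) / (2.59 + 121×0.56) = 0.0391 mA.
I_C = β·I_B = 120×0.0391 = 4.69 mA, and I_E = (β+1)I_B = 4.73 mA.
V_CE = V_CC − I_C·R_C − I_E·R_E = 16 − 4.69×2.2 − 4.73×0.56 = 3.03 V.
V_CE = 3.03 V > 0.2 V confirms active-region operation.

V_CE ≈ 3 V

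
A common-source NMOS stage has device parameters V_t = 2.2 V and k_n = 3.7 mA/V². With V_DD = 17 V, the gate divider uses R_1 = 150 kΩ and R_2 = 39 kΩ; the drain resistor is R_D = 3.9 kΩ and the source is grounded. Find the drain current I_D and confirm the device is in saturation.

I_D ≈ 3.2 mA

V_G = V_DD·R_2/(R_1+R_2) = 17×39/189 = 3.51 V. With the source grounded, V_GS = V_G = 3.51 V.
Assume saturation: I_D = (k_n/2)(V_GS − V_t)² = (3.7/2)×(3.51 − 2.2)² = 1.85×1.31² = 3.16 mA.
V_DS = V_DD − I_D·R_D = 17 − 3.16×3.9 = 4.66 V.
Saturation requires V_DS ≥ V_GS − V_t = 1.31 V; 4.66 ≥ 1.31 ✓.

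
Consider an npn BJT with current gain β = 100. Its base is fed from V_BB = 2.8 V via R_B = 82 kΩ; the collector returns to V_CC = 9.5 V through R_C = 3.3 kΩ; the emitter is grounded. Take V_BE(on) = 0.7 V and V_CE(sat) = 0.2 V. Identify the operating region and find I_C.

active; I_C ≈ 2.6 mA

Assume active. Base-emitter loop: I_B = (V_BB − V_BE)/R_B = (2.8 − 0.7)/82 = 0.0256 mA.
I_C = β·I_B = 100×0.0256 = 2.56 mA.
V_CE = V_CC − I_C·R_C = 9.5 − 2.56×3.3 = 1.05 V > V_CE(sat), so the active-region assumption holds.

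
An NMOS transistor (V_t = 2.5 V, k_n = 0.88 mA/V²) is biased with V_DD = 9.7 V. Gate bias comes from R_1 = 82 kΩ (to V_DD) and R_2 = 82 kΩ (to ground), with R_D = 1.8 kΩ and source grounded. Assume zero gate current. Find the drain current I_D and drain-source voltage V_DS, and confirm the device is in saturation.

I_D ≈ 2.4 mA, V_DS ≈ 5.3 V

V_G = V_DD·R_2/(R_1+R_2) = 9.7×82/164 = 4.85 V. With the source grounded, V_GS = V_G = 4.85 V.
Assume saturation: I_D = (k_n/2)(V_GS − V_t)² = (0.88/2)×(4.85 − 2.5)² = 0.44×2.35² = 2.43 mA.
V_DS = V_DD − I_D·R_D = 9.7 − 2.43×1.8 = 5.33 V.
Saturation requires V_DS ≥ V_GS − V_t = 2.35 V; 5.33 ≥ 2.35 ✓.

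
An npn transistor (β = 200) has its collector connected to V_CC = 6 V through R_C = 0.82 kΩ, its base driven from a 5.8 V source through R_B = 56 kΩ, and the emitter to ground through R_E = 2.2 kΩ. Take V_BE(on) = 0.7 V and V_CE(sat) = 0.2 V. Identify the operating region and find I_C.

Assume active: I_B = (5.8 − 0.7)/(56 + 201×2.2) = 0.0102 mA, I_C = β·I_B = 2.05 mA.
Then V_CE = 6 − 2.05×0.82 − 2.06×2.2 = -0.206 V < 0.2 V — the active assumption fails.
Re-solve with V_CE = 0.2 V. KCL at the emitter: V_E/R_E = (V_BB−0.7−V_E)/R_B + (V_CC−0.2−V_E)/R_C, giving V_E = 4.23 V.
I_C = (V_CC − 0.2 − V_E)/R_C = (5.8 − 4.23)/0.82 = 1.91 mA.
Check: I_B = (5.1 − 4.23)/56 = 0.0155 mA, and β·I_B = 3.09 mA > I_C, confirming saturation.

saturation; I_C ≈ 1.9 mA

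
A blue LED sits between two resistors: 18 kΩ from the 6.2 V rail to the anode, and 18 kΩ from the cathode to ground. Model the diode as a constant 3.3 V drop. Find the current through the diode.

The two resistors are in series with the diode, so KVL gives 6.2 = I·18 + 3.3 + I·18.
I = (6.2 − 3.3) / (18 + 18) kΩ = 2.9 / 36 = 0.0806 mA.

I ≈ 0.081 mA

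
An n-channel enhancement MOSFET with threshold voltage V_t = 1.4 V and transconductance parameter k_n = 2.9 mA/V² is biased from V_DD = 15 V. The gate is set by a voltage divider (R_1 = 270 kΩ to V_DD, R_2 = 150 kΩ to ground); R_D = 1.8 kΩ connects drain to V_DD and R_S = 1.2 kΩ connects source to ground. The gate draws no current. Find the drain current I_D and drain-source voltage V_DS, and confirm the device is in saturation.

I_D ≈ 2.3 mA, V_DS ≈ 8.2 V

V_G = V_DD·R_2/(R_1+R_2) = 15×150/420 = 5.36 V.
Assume saturation: I_D = (k_n/2)(V_GS − V_t)² with V_GS = V_G − I_D·R_S = 5.36 − 1.2·I_D.
Substituting gives 2.09·I_D² − 14.8·I_D + 22.7 = 0, with roots I_D = 2.26 or 4.82 mA.
The root I_D = 4.82 mA gives V_GS = -0.423 V ≤ V_t, so take I_D = 2.26 mA.
Then V_GS = 2.65 V and V_DS = V_DD − I_D(R_D+R_S) = 15 − 2.26×3 = 8.23 V.
Saturation requires V_DS ≥ V_GS − V_t = 1.25 V; 8.23 ≥ 1.25 ✓.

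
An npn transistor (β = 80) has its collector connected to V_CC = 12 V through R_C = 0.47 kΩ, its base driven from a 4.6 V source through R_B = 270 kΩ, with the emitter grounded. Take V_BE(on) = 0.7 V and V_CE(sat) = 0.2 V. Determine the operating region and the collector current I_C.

active; I_C ≈ 1.2 mA

Assume active. Base-emitter loop: I_B = (V_BB − V_BE)/R_B = (4.6 − 0.7)/270 = 0.0144 mA.
I_C = β·I_B = 80×0.0144 = 1.16 mA.
V_CE = V_CC − I_C·R_C = 12 − 1.16×0.47 = 11.5 V > V_CE(sat), so the active-region assumption holds.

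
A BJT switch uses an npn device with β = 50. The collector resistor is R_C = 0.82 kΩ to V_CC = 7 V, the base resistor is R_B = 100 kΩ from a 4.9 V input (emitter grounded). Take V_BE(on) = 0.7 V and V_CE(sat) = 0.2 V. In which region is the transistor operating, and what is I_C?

Assume active. Base-emitter loop: I_B = (V_BB − V_BE)/R_B = (4.9 − 0.7)/100 = 0.042 mA.
I_C = β·I_B = 50×0.042 = 2.1 mA.
V_CE = V_CC − I_C·R_C = 7 − 2.1×0.82 = 5.28 V > V_CE(sat), so the active-region assumption holds.

active; I_C ≈ 2.1 mA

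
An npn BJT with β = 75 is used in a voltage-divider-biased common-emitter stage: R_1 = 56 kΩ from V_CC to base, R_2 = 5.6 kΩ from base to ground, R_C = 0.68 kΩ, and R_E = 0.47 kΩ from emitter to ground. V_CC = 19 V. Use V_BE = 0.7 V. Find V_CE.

Thevenize the base divider: V_Th = V_CC·R_2/(R_1+R_2) = 19×5.6/61.6 = 1.73 V, R_Th = R_1‖R_2 = 5.09 kΩ.
Base-emitter loop: V_Th = I_B·R_Th + V_BE + (β+1)I_B·R_E, so I_B = (1.73 − 0.7) / (5.09 + 76×0.47) = 0.0252 mA.
I_C = β·I_B = 75×0.0252 = 1.89 mA, and I_E = (β+1)I_B = 1.91 mA.
V_CE = V_CC − I_C·R_C − I_E·R_E = 19 − 1.89×0.68 − 1.91×0.47 = 16.8 V.
V_CE = 16.8 V > 0.2 V confirms active-region operation.

V_CE ≈ 17 V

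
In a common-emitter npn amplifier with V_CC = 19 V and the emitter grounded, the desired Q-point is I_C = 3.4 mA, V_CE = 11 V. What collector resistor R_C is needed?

Collector loop: V_CC = I_C·R_C + V_CE.
R_C = (V_CC − V_CE)/I_C = (19 − 11)/3.4 = 2.35 kΩ.

R_C ≈ 2.4 kΩ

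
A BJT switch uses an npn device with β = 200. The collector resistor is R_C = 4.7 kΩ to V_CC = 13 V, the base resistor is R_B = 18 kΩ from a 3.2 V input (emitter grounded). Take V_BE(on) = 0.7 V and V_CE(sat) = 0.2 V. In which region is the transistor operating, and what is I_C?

saturation; I_C ≈ 2.7 mA

Assume active: I_B = (3.2 − 0.7)/18 = 0.139 mA, giving I_C = β·I_B = 27.8 mA.
But then V_CE = 13 − 27.8×4.7 = -118 V < V_CE(sat) = 0.2 V — impossible in the active region.
So the transistor is saturated. With V_CE = 0.2 V, I_C = (V_CC − 0.2)/R_C = 12.8/4.7 = 2.72 mA.
Check: β·I_B = 27.8 mA > I_C = 2.72 mA, confirming saturation.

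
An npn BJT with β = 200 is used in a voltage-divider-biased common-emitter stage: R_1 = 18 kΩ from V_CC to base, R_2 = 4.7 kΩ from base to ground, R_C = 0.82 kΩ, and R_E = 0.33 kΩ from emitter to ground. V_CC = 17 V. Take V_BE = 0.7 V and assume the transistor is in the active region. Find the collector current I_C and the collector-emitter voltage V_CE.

Thevenize the base divider: V_Th = V_CC·R_2/(R_1+R_2) = 17×4.7/22.7 = 3.52 V, R_Th = R_1‖R_2 = 3.73 kΩ.
Base-emitter loop: V_Th = I_B·R_Th + V_BE + (β+1)I_B·R_E, so I_B = (3.52 − 0.7) / (3.73 + 201×0.33) = 0.0403 mA.
I_C = β·I_B = 200×0.0403 = 8.05 mA, and I_E = (β+1)I_B = 8.09 mA.
V_CE = V_CC − I_C·R_C − I_E·R_E = 17 − 8.05×0.82 − 8.09×0.33 = 7.73 V.
V_CE = 7.73 V > 0.2 V confirms active-region operation.

I_C ≈ 8.1 mA, V_CE ≈ 7.7 V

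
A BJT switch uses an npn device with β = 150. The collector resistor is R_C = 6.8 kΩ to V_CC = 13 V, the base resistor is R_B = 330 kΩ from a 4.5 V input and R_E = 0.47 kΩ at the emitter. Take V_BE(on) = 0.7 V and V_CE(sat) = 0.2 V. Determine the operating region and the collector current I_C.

Assume active. Base-emitter loop: I_B = (V_BB − V_BE)/(R_B + (β+1)R_E) = (4.5 − 0.7)/(330 + 151×0.47) = 0.00948 mA.
I_C = β·I_B = 150×0.00948 = 1.42 mA.
V_CE = V_CC − I_C·R_C − I_E·R_E = 13 − 1.42×6.8 − 1.43×0.47 = 2.66 V > V_CE(sat), so the active-region assumption holds.

active; I_C ≈ 1.4 mA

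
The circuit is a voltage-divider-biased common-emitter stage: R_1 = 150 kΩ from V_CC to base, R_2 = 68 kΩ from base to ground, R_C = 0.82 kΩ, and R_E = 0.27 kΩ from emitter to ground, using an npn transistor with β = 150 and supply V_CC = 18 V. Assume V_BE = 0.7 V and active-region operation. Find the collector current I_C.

Thevenize the base divider: V_Th = V_CC·R_2/(R_1+R_2) = 18×68/218 = 5.61 V, R_Th = R_1‖R_2 = 46.8 kΩ.
Base-emitter loop: V_Th = I_B·R_Th + V_BE + (β+1)I_B·R_E, so I_B = (5.61 − 0.7) / (46.8 + 151×0.27) = 0.0561 mA.
I_C = β·I_B = 150×0.0561 = 8.42 mA, and I_E = (β+1)I_B = 8.48 mA.
V_CE = V_CC − I_C·R_C − I_E·R_E = 18 − 8.42×0.82 − 8.48×0.27 = 8.81 V.
V_CE = 8.81 V > 0.2 V confirms active-region operation.

I_C ≈ 8.4 mA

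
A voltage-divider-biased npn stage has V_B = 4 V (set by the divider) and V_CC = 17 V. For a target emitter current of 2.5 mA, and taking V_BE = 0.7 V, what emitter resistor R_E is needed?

R_E ≈ 1.3 kΩ

V_E = V_B − V_BE = 4 − 0.7 = 3.3 V.
R_E = V_E / I_E = 3.3 / 2.5 = 1.32 kΩ.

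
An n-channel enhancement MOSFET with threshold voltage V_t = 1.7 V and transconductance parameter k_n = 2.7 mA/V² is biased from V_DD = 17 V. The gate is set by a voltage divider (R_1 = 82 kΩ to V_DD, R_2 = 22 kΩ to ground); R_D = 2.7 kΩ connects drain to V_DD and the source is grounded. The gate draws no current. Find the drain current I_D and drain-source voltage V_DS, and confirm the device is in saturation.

V_G = V_DD·R_2/(R_1+R_2) = 17×22/104 = 3.6 V. With the source grounded, V_GS = V_G = 3.6 V.
Assume saturation: I_D = (k_n/2)(V_GS − V_t)² = (2.7/2)×(3.6 − 1.7)² = 1.35×1.9² = 4.85 mA.
V_DS = V_DD − I_D·R_D = 17 − 4.85×2.7 = 3.89 V.
Saturation requires V_DS ≥ V_GS − V_t = 1.9 V; 3.89 ≥ 1.9 ✓.

I_D ≈ 4.9 mA, V_DS ≈ 3.9 V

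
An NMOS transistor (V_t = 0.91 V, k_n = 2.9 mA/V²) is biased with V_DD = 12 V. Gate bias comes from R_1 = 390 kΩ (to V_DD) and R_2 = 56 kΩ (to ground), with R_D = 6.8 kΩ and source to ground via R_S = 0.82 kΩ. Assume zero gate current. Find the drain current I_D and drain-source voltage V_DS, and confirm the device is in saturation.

V_G = V_DD·R_2/(R_1+R_2) = 12×56/446 = 1.51 V.
Assume saturation: I_D = (k_n/2)(V_GS − V_t)² with V_GS = V_G − I_D·R_S = 1.51 − 0.82·I_D.
Substituting gives 0.975·I_D² − 2.42·I_D + 0.516 = 0, with roots I_D = 0.236 or 2.25 mA.
The root I_D = 2.25 mA gives V_GS = -0.334 V ≤ V_t, so take I_D = 0.236 mA.
Then V_GS = 1.31 V and V_DS = V_DD − I_D(R_D+R_S) = 12 − 0.236×7.62 = 10.2 V.
Saturation requires V_DS ≥ V_GS − V_t = 0.403 V; 10.2 ≥ 0.403 ✓.

I_D ≈ 0.24 mA, V_DS ≈ 10 V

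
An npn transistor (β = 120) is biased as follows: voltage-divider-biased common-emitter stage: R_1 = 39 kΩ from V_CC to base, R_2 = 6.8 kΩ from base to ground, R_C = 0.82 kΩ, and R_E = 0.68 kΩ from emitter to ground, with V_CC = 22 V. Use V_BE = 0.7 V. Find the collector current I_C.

I_C ≈ 3.5 mA

Thevenize the base divider: V_Th = V_CC·R_2/(R_1+R_2) = 22×6.8/45.8 = 3.27 V, R_Th = R_1‖R_2 = 5.79 kΩ.
Base-emitter loop: V_Th = I_B·R_Th + V_BE + (β+1)I_B·R_E, so I_B = (3.27 − 0.7) / (5.79 + 121×0.68) = 0.0291 mA.
I_C = β·I_B = 120×0.0291 = 3.5 mA, and I_E = (β+1)I_B = 3.53 mA.
V_CE = V_CC − I_C·R_C − I_E·R_E = 22 − 3.5×0.82 − 3.53×0.68 = 16.7 V.
V_CE = 16.7 V > 0.2 V confirms active-region operation.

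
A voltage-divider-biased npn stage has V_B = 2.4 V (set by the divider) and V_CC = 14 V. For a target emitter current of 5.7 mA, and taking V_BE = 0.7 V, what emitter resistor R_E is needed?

R_E ≈ 0.3 kΩ

V_E = V_B − V_BE = 2.4 − 0.7 = 1.7 V.
R_E = V_E / I_E = 1.7 / 5.7 = 0.298 kΩ.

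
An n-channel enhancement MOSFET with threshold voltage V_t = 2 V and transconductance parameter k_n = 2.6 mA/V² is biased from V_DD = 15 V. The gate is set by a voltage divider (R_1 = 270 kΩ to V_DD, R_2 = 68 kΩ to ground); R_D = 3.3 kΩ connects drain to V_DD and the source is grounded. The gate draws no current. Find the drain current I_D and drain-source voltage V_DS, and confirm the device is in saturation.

I_D ≈ 1.3 mA, V_DS ≈ 11 V

V_G = V_DD·R_2/(R_1+R_2) = 15×68/338 = 3.02 V. With the source grounded, V_GS = V_G = 3.02 V.
Assume saturation: I_D = (k_n/2)(V_GS − V_t)² = (2.6/2)×(3.02 − 2)² = 1.3×1.02² = 1.35 mA.
V_DS = V_DD − I_D·R_D = 15 − 1.35×3.3 = 10.6 V.
Saturation requires V_DS ≥ V_GS − V_t = 1.02 V; 10.6 ≥ 1.02 ✓.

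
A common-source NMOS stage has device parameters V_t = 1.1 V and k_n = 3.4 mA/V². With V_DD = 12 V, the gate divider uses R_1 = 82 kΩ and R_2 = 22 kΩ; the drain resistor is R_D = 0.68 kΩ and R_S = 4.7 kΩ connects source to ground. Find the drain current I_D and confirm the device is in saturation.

I_D ≈ 0.23 mA

V_G = V_DD·R_2/(R_1+R_2) = 12×22/104 = 2.54 V.
Assume saturation: I_D = (k_n/2)(V_GS − V_t)² with V_GS = V_G − I_D·R_S = 2.54 − 4.7·I_D.
Substituting gives 37.6·I_D² − 24·I_D + 3.52 = 0, with roots I_D = 0.228 or 0.411 mA.
The root I_D = 0.411 mA gives V_GS = 0.609 V ≤ V_t, so take I_D = 0.228 mA.
Then V_GS = 1.47 V and V_DS = V_DD − I_D(R_D+R_S) = 12 − 0.228×5.38 = 10.8 V.
Saturation requires V_DS ≥ V_GS − V_t = 0.366 V; 10.8 ≥ 0.366 ✓.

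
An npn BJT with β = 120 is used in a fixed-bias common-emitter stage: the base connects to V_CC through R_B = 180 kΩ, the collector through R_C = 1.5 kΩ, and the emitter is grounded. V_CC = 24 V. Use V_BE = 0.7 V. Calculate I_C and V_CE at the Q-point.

Base loop: V_CC = I_B·R_B + V_BE, so I_B = (24 − 0.7)/180 kΩ = 0.129 mA.
In the active region I_C = β·I_B = 120 × 0.129 = 15.5 mA.
Collector loop: V_CE = V_CC − I_C·R_C = 24 − 15.5×1.5 = 0.7 V.
Since V_CE = 0.7 V > V_CE(sat) ≈ 0.2 V, the transistor is in the active region as assumed.

I_C ≈ 16 mA, V_CE ≈ 0.7 V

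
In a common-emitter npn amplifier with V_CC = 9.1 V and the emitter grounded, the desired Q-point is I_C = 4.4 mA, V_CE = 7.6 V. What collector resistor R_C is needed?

Collector loop: V_CC = I_C·R_C + V_CE.
R_C = (V_CC − V_CE)/I_C = (9.1 − 7.6)/4.4 = 0.341 kΩ.

R_C ≈ 0.34 kΩ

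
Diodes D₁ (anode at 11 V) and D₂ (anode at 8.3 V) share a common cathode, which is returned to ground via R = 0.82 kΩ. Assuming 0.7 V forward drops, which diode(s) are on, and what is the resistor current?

Only D₁ conducts; I_R ≈ 13 mA

Assume both conduct. Then node N would need to be at both 11−0.7 = 10.3 V and 8.3−0.7 = 7.6 V, which is impossible.
Assume only D₁ conducts: V_N = 11 − 0.7 = 10.3 V, so I_R = 10.3/0.82 = 12.6 mA.
Check D₂: its anode-to-cathode voltage is 8.3 − 10.3 = -2 V < 0.7 V, so it is off. The assumption is consistent.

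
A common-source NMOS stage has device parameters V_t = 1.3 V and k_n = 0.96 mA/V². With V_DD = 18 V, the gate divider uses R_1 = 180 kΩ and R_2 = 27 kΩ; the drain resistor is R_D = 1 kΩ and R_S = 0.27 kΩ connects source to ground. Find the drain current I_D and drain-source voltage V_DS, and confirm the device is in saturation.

V_G = V_DD·R_2/(R_1+R_2) = 18×27/207 = 2.35 V.
Assume saturation: I_D = (k_n/2)(V_GS − V_t)² with V_GS = V_G − I_D·R_S = 2.35 − 0.27·I_D.
Substituting gives 0.035·I_D² − 1.27·I_D + 0.527 = 0, with roots I_D = 0.419 or 35.9 mA.
The root I_D = 35.9 mA gives V_GS = -7.35 V ≤ V_t, so take I_D = 0.419 mA.
Then V_GS = 2.23 V and V_DS = V_DD − I_D(R_D+R_S) = 18 − 0.419×1.27 = 17.5 V.
Saturation requires V_DS ≥ V_GS − V_t = 0.935 V; 17.5 ≥ 0.935 ✓.

I_D ≈ 0.42 mA, V_DS ≈ 17 V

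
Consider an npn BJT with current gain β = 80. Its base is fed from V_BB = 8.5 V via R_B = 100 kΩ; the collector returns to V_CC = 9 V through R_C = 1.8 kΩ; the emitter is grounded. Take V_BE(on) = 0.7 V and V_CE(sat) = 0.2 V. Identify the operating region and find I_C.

saturation; I_C ≈ 4.9 mA

Assume active: I_B = (8.5 − 0.7)/100 = 0.078 mA, giving I_C = β·I_B = 6.24 mA.
But then V_CE = 9 − 6.24×1.8 = -2.23 V < V_CE(sat) = 0.2 V — impossible in the active region.
So the transistor is saturated. With V_CE = 0.2 V, I_C = (V_CC − 0.2)/R_C = 8.8/1.8 = 4.89 mA.
Check: β·I_B = 6.24 mA > I_C = 4.89 mA, confirming saturation.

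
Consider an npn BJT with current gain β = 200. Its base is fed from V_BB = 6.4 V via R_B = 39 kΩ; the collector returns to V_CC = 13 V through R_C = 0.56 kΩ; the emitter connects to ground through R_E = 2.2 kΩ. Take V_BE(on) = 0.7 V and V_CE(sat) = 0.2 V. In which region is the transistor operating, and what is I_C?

active; I_C ≈ 2.4 mA

Assume active. Base-emitter loop: I_B = (V_BB − V_BE)/(R_B + (β+1)R_E) = (6.4 − 0.7)/(39 + 201×2.2) = 0.0118 mA.
I_C = β·I_B = 200×0.0118 = 2.37 mA.
V_CE = V_CC − I_C·R_C − I_E·R_E = 13 − 2.37×0.56 − 2.38×2.2 = 6.44 V > V_CE(sat), so the active-region assumption holds.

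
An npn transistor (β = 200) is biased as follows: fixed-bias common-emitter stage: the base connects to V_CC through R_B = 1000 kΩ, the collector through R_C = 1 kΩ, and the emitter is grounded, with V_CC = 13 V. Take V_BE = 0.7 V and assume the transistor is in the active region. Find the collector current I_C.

I_C ≈ 2.5 mA

Base loop: V_CC = I_B·R_B + V_BE, so I_B = (13 − 0.7)/1000 kΩ = 0.0123 mA.
In the active region I_C = β·I_B = 200 × 0.0123 = 2.46 mA.
Collector loop: V_CE = V_CC − I_C·R_C = 13 − 2.46×1 = 10.5 V.
Since V_CE = 10.5 V > V_CE(sat) ≈ 0.2 V, the transistor is in the active region as assumed.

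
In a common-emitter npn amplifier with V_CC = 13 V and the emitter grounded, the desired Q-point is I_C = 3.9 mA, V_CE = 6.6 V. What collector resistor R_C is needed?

R_C ≈ 1.6 kΩ

Collector loop: V_CC = I_C·R_C + V_CE.
R_C = (V_CC − V_CE)/I_C = (13 − 6.6)/3.9 = 1.64 kΩ.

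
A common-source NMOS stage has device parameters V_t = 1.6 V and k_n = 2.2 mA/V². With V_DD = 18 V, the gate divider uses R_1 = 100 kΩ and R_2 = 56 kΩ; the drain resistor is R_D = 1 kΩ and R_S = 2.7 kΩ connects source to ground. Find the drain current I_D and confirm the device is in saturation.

V_G = V_DD·R_2/(R_1+R_2) = 18×56/156 = 6.46 V.
Assume saturation: I_D = (k_n/2)(V_GS − V_t)² with V_GS = V_G − I_D·R_S = 6.46 − 2.7·I_D.
Substituting gives 8.02·I_D² − 29.9·I_D + 26 = 0, with roots I_D = 1.38 or 2.34 mA.
The root I_D = 2.34 mA gives V_GS = 0.141 V ≤ V_t, so take I_D = 1.38 mA.
Then V_GS = 2.72 V and V_DS = V_DD − I_D(R_D+R_S) = 18 − 1.38×3.7 = 12.9 V.
Saturation requires V_DS ≥ V_GS − V_t = 1.12 V; 12.9 ≥ 1.12 ✓.

I_D ≈ 1.4 mA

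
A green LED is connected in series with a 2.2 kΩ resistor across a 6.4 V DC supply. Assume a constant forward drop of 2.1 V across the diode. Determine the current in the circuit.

I ≈ 2 mA

KVL around the loop: 6.4 = V_D + I·R = 2.1 + I × 2.2 kΩ.
So I = (6.4 − 2.1) / 2.2 kΩ = 4.3 / 2.2 = 1.95 mA.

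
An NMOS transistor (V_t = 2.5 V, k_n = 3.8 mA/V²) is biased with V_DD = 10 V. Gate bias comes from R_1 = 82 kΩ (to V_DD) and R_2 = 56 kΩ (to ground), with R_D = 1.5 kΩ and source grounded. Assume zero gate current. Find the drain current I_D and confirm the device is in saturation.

V_G = V_DD·R_2/(R_1+R_2) = 10×56/138 = 4.06 V. With the source grounded, V_GS = V_G = 4.06 V.
Assume saturation: I_D = (k_n/2)(V_GS − V_t)² = (3.8/2)×(4.06 − 2.5)² = 1.9×1.56² = 4.61 mA.
V_DS = V_DD − I_D·R_D = 10 − 4.61×1.5 = 3.08 V.
Saturation requires V_DS ≥ V_GS − V_t = 1.56 V; 3.08 ≥ 1.56 ✓.

I_D ≈ 4.6 mA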